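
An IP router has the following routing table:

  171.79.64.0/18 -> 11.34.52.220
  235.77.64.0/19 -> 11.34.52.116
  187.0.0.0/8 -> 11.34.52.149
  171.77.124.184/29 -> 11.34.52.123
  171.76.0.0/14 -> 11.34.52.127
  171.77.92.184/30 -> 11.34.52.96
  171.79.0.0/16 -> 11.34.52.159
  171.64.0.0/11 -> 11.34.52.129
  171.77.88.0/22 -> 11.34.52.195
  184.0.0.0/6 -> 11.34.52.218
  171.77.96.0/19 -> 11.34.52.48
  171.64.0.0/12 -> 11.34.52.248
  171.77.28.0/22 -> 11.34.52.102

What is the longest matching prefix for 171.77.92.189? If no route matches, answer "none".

171.76.0.0/14

Entries matching 171.77.92.189:
  171.64.0.0/11 (171.64.0.0 - 171.95.255.255)
  171.64.0.0/12 (171.64.0.0 - 171.79.255.255)
  171.76.0.0/14 (171.76.0.0 - 171.79.255.255)
Most specific is 171.76.0.0/14.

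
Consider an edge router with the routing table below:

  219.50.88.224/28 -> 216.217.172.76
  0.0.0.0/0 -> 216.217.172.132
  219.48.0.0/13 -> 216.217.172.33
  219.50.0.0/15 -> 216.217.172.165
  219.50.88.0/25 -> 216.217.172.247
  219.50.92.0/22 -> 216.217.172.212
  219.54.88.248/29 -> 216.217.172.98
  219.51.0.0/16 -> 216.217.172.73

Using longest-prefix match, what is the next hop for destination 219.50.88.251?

Routes whose prefix contains 219.50.88.251:
  0.0.0.0/0 (default, matches everything) -> 216.217.172.132
  219.48.0.0/13 (219.48.0.0 - 219.55.255.255) -> 216.217.172.33
  219.50.0.0/15 (219.50.0.0 - 219.51.255.255) -> 216.217.172.165
More-specific entries that do NOT match:
  219.54.88.248/29 (219.54.88.248 - 219.54.88.255) does not contain 219.50.88.251
  219.50.88.224/28 (219.50.88.224 - 219.50.88.239) does not contain 219.50.88.251
  219.50.88.0/25 (219.50.88.0 - 219.50.88.127) does not contain 219.50.88.251
  219.50.92.0/22 (219.50.92.0 - 219.50.95.255) does not contain 219.50.88.251
  219.51.0.0/16 (219.51.0.0 - 219.51.255.255) does not contain 219.50.88.251
Longest matching prefix is /15 -> next hop 216.217.172.165.

216.217.172.165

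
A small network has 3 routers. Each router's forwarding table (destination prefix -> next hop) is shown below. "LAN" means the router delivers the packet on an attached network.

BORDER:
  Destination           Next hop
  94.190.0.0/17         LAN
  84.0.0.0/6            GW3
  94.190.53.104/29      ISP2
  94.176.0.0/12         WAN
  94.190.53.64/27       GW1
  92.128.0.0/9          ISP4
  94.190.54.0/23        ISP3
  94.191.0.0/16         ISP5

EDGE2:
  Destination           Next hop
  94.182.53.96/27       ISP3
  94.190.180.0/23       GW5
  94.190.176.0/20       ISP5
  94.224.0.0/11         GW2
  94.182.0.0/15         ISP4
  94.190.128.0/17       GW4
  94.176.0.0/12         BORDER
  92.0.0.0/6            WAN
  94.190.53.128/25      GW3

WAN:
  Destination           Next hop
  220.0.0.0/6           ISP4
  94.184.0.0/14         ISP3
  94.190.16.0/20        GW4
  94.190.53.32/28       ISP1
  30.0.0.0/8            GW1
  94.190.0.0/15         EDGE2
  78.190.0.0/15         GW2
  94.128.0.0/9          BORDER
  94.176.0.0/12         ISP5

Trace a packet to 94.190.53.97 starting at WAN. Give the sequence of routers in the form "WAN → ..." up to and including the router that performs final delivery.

WAN → EDGE2 → BORDER

At WAN: longest match for 94.190.53.97 is 94.190.0.0/15 -> EDGE2
At EDGE2: longest match for 94.190.53.97 is 94.176.0.0/12 -> BORDER
At BORDER: longest match for 94.190.53.97 is 94.190.0.0/17 -> LAN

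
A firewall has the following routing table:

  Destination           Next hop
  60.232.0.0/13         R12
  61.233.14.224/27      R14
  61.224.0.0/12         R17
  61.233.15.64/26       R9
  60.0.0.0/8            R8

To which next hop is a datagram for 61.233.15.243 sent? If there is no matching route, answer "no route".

Routes whose prefix contains 61.233.15.243:
  61.224.0.0/12 (61.224.0.0 - 61.239.255.255) -> R17
More-specific entries that do NOT match:
  61.233.14.224/27 (61.233.14.224 - 61.233.14.255) does not contain 61.233.15.243
  61.233.15.64/26 (61.233.15.64 - 61.233.15.127) does not contain 61.233.15.243
  60.232.0.0/13 (60.232.0.0 - 60.239.255.255) does not contain 61.233.15.243
Longest matching prefix is /12 -> next hop R17.

R17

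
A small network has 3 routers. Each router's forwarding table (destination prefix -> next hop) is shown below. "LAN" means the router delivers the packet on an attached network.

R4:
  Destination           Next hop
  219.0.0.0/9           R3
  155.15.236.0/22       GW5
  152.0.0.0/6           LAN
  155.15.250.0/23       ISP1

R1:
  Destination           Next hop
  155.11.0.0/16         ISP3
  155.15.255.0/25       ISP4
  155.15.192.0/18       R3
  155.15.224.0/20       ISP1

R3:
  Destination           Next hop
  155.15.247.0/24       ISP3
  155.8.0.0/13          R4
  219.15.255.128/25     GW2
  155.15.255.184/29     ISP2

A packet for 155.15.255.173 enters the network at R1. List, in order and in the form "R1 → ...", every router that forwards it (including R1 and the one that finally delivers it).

At R1: longest match for 155.15.255.173 is 155.15.192.0/18 -> R3
At R3: longest match for 155.15.255.173 is 155.8.0.0/13 -> R4
At R4: longest match for 155.15.255.173 is 152.0.0.0/6 -> LAN

R1 → R3 → R4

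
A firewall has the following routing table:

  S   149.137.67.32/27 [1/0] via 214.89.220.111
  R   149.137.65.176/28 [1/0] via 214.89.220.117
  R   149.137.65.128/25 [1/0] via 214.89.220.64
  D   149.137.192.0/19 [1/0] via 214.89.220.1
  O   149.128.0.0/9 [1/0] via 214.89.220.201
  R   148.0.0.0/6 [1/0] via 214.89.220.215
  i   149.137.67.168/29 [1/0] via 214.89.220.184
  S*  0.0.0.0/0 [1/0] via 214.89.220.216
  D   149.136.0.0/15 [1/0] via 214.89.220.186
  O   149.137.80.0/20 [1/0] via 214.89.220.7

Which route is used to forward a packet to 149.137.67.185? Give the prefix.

149.136.0.0/15

Entries matching 149.137.67.185:
  0.0.0.0/0 (default, matches everything)
  148.0.0.0/6 (148.0.0.0 - 151.255.255.255)
  149.128.0.0/9 (149.128.0.0 - 149.255.255.255)
  149.136.0.0/15 (149.136.0.0 - 149.137.255.255)
Most specific is 149.136.0.0/15.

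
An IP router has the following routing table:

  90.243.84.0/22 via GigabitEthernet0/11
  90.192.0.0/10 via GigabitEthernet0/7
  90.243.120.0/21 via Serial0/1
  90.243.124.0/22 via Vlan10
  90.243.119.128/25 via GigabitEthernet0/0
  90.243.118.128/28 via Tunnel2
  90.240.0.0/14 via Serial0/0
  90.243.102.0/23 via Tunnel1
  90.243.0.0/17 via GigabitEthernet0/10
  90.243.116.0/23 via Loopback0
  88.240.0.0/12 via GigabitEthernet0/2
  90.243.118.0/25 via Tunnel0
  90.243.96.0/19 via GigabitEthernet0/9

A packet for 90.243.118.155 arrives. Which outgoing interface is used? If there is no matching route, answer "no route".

GigabitEthernet0/9

Routes whose prefix contains 90.243.118.155:
  90.192.0.0/10 (90.192.0.0 - 90.255.255.255) -> GigabitEthernet0/7
  90.240.0.0/14 (90.240.0.0 - 90.243.255.255) -> Serial0/0
  90.243.0.0/17 (90.243.0.0 - 90.243.127.255) -> GigabitEthernet0/10
  90.243.96.0/19 (90.243.96.0 - 90.243.127.255) -> GigabitEthernet0/9
More-specific entries that do NOT match:
  90.243.118.128/28 (90.243.118.128 - 90.243.118.143) does not contain 90.243.118.155
  90.243.119.128/25 (90.243.119.128 - 90.243.119.255) does not contain 90.243.118.155
  90.243.118.0/25 (90.243.118.0 - 90.243.118.127) does not contain 90.243.118.155
  90.243.102.0/23 (90.243.102.0 - 90.243.103.255) does not contain 90.243.118.155
  90.243.116.0/23 (90.243.116.0 - 90.243.117.255) does not contain 90.243.118.155
  90.243.84.0/22 (90.243.84.0 - 90.243.87.255) does not contain 90.243.118.155
  90.243.124.0/22 (90.243.124.0 - 90.243.127.255) does not contain 90.243.118.155
  90.243.120.0/21 (90.243.120.0 - 90.243.127.255) does not contain 90.243.118.155
Longest matching prefix is /19 -> interface GigabitEthernet0/9.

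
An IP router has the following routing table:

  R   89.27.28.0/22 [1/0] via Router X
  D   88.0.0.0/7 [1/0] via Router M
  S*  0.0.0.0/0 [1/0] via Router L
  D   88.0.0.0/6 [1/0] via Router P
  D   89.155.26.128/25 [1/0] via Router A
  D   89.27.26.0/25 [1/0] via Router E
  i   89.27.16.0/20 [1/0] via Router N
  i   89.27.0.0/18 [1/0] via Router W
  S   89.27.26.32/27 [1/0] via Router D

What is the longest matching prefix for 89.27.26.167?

89.27.16.0/20

Entries matching 89.27.26.167:
  0.0.0.0/0 (default, matches everything)
  88.0.0.0/6 (88.0.0.0 - 91.255.255.255)
  88.0.0.0/7 (88.0.0.0 - 89.255.255.255)
  89.27.0.0/18 (89.27.0.0 - 89.27.63.255)
  89.27.16.0/20 (89.27.16.0 - 89.27.31.255)
Most specific is 89.27.16.0/20.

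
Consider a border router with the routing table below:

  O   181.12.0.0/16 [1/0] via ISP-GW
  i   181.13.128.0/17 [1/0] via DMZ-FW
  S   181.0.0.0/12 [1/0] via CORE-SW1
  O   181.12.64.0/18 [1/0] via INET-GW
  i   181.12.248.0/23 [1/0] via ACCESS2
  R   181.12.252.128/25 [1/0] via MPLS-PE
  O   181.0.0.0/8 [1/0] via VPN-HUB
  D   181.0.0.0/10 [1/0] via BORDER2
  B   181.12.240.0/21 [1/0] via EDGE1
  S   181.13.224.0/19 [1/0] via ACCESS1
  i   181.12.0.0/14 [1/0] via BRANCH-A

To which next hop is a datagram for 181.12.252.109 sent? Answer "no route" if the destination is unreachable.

Routes whose prefix contains 181.12.252.109:
  181.0.0.0/8 (181.0.0.0 - 181.255.255.255) -> VPN-HUB
  181.0.0.0/10 (181.0.0.0 - 181.63.255.255) -> BORDER2
  181.0.0.0/12 (181.0.0.0 - 181.15.255.255) -> CORE-SW1
  181.12.0.0/14 (181.12.0.0 - 181.15.255.255) -> BRANCH-A
  181.12.0.0/16 (181.12.0.0 - 181.12.255.255) -> ISP-GW
More-specific entries that do NOT match:
  181.12.252.128/25 (181.12.252.128 - 181.12.252.255) does not contain 181.12.252.109
  181.12.248.0/23 (181.12.248.0 - 181.12.249.255) does not contain 181.12.252.109
  181.12.240.0/21 (181.12.240.0 - 181.12.247.255) does not contain 181.12.252.109
  181.13.224.0/19 (181.13.224.0 - 181.13.255.255) does not contain 181.12.252.109
  181.12.64.0/18 (181.12.64.0 - 181.12.127.255) does not contain 181.12.252.109
  181.13.128.0/17 (181.13.128.0 - 181.13.255.255) does not contain 181.12.252.109
Longest matching prefix is /16 -> next hop ISP-GW.

ISP-GW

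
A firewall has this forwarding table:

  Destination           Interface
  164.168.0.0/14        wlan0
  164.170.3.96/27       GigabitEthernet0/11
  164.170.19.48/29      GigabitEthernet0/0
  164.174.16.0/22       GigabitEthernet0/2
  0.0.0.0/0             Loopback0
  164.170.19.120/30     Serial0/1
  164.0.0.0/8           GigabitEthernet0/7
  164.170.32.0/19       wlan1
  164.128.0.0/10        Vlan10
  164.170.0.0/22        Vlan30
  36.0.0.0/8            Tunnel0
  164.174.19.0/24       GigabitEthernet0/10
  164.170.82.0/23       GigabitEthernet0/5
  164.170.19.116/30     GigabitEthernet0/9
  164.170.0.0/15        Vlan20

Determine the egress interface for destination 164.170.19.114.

Routes whose prefix contains 164.170.19.114:
  0.0.0.0/0 (default, matches everything) -> Loopback0
  164.0.0.0/8 (164.0.0.0 - 164.255.255.255) -> GigabitEthernet0/7
  164.128.0.0/10 (164.128.0.0 - 164.191.255.255) -> Vlan10
  164.168.0.0/14 (164.168.0.0 - 164.171.255.255) -> wlan0
  164.170.0.0/15 (164.170.0.0 - 164.171.255.255) -> Vlan20
More-specific entries that do NOT match:
  164.170.19.120/30 (164.170.19.120 - 164.170.19.123) does not contain 164.170.19.114
  164.170.19.116/30 (164.170.19.116 - 164.170.19.119) does not contain 164.170.19.114
  164.170.19.48/29 (164.170.19.48 - 164.170.19.55) does not contain 164.170.19.114
  164.170.3.96/27 (164.170.3.96 - 164.170.3.127) does not contain 164.170.19.114
  164.174.19.0/24 (164.174.19.0 - 164.174.19.255) does not contain 164.170.19.114
  164.170.82.0/23 (164.170.82.0 - 164.170.83.255) does not contain 164.170.19.114
  164.174.16.0/22 (164.174.16.0 - 164.174.19.255) does not contain 164.170.19.114
  164.170.0.0/22 (164.170.0.0 - 164.170.3.255) does not contain 164.170.19.114
  164.170.32.0/19 (164.170.32.0 - 164.170.63.255) does not contain 164.170.19.114
Longest matching prefix is /15 -> interface Vlan20.

Vlan20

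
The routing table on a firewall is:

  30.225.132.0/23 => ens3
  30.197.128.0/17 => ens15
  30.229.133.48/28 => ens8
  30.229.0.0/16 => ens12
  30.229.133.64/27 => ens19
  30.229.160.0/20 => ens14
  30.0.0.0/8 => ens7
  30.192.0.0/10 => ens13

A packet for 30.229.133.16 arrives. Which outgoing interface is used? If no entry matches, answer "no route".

Routes whose prefix contains 30.229.133.16:
  30.0.0.0/8 (30.0.0.0 - 30.255.255.255) -> ens7
  30.192.0.0/10 (30.192.0.0 - 30.255.255.255) -> ens13
  30.229.0.0/16 (30.229.0.0 - 30.229.255.255) -> ens12
More-specific entries that do NOT match:
  30.229.133.48/28 (30.229.133.48 - 30.229.133.63) does not contain 30.229.133.16
  30.229.133.64/27 (30.229.133.64 - 30.229.133.95) does not contain 30.229.133.16
  30.225.132.0/23 (30.225.132.0 - 30.225.133.255) does not contain 30.229.133.16
  30.229.160.0/20 (30.229.160.0 - 30.229.175.255) does not contain 30.229.133.16
  30.197.128.0/17 (30.197.128.0 - 30.197.255.255) does not contain 30.229.133.16
Longest matching prefix is /16 -> interface ens12.

ens12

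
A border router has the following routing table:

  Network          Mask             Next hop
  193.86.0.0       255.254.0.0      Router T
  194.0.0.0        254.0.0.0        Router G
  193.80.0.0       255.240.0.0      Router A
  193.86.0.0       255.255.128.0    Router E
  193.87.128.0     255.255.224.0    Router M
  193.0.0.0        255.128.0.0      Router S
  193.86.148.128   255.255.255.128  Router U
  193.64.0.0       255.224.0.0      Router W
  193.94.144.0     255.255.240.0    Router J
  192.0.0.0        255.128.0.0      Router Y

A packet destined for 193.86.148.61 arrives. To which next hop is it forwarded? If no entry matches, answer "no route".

Routes whose prefix contains 193.86.148.61:
  193.0.0.0/9 (193.0.0.0 - 193.127.255.255) -> Router S
  193.64.0.0/11 (193.64.0.0 - 193.95.255.255) -> Router W
  193.80.0.0/12 (193.80.0.0 - 193.95.255.255) -> Router A
  193.86.0.0/15 (193.86.0.0 - 193.87.255.255) -> Router T
More-specific entries that do NOT match:
  193.86.148.128/25 (193.86.148.128 - 193.86.148.255) does not contain 193.86.148.61
  193.94.144.0/20 (193.94.144.0 - 193.94.159.255) does not contain 193.86.148.61
  193.87.128.0/19 (193.87.128.0 - 193.87.159.255) does not contain 193.86.148.61
  193.86.0.0/17 (193.86.0.0 - 193.86.127.255) does not contain 193.86.148.61
Longest matching prefix is /15 -> next hop Router T.

Router T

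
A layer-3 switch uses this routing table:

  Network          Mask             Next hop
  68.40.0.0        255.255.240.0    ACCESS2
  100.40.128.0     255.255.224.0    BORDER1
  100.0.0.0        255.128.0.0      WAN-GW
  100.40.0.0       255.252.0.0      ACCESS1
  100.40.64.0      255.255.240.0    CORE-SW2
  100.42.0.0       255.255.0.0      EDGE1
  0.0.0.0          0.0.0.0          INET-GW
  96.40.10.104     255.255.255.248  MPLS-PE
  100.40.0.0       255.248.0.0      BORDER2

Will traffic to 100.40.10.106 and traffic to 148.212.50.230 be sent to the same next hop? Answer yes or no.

100.40.10.106: longest match 100.40.0.0/14 -> ACCESS1
148.212.50.230: longest match 0.0.0.0/0 -> INET-GW

no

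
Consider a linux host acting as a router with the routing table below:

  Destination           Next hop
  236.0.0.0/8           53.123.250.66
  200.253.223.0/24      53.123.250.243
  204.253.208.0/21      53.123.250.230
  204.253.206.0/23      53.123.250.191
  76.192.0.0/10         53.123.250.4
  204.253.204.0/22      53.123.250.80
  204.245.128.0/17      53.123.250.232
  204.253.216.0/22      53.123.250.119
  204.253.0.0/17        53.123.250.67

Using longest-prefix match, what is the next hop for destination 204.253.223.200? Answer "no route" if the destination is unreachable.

no route

No entry's prefix contains 204.253.223.200; there is no default route.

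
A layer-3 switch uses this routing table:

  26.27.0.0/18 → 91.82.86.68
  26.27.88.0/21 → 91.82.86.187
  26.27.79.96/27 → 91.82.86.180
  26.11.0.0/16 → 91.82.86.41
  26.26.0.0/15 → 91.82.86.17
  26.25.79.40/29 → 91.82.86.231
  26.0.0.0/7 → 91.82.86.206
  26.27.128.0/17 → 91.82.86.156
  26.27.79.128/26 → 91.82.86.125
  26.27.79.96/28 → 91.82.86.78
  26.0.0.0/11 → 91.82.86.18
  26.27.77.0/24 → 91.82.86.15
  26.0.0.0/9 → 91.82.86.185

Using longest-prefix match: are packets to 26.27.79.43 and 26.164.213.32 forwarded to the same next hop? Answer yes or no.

26.27.79.43: longest match 26.26.0.0/15 -> 91.82.86.17
26.164.213.32: longest match 26.0.0.0/7 -> 91.82.86.206

no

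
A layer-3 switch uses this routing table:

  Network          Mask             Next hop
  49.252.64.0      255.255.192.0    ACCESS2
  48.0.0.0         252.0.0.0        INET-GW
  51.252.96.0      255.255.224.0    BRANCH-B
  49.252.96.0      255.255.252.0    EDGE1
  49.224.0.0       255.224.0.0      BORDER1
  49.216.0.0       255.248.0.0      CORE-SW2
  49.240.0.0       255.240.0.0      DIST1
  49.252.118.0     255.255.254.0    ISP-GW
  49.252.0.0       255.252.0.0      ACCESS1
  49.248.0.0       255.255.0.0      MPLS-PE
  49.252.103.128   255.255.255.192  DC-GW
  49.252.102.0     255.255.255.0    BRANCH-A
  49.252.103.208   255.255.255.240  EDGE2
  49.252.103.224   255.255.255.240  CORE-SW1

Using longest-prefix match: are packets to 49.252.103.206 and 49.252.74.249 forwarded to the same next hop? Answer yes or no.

49.252.103.206: longest match 49.252.64.0/18 -> ACCESS2
49.252.74.249: longest match 49.252.64.0/18 -> ACCESS2

yes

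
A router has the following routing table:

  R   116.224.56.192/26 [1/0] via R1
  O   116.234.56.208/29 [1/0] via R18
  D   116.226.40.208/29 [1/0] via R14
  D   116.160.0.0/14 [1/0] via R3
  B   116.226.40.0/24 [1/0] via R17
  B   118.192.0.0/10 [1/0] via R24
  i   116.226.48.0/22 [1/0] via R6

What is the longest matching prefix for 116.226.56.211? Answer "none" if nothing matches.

none

116.226.56.211 is outside every listed prefix and there is no default route.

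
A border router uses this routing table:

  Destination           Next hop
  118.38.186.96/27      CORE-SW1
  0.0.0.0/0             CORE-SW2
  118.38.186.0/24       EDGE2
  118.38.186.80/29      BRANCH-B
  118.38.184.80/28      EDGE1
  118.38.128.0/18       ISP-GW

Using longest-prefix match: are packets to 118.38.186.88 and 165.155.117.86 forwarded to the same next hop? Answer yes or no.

118.38.186.88: longest match 118.38.186.0/24 -> EDGE2
165.155.117.86: longest match 0.0.0.0/0 -> CORE-SW2

no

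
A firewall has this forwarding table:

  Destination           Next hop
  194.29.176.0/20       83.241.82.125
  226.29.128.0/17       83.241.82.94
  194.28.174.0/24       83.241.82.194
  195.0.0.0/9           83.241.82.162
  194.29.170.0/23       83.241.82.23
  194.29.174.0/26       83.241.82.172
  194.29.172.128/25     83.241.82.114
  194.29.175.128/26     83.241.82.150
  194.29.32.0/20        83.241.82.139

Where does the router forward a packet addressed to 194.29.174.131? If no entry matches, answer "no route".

no route

No entry's prefix contains 194.29.174.131; there is no default route.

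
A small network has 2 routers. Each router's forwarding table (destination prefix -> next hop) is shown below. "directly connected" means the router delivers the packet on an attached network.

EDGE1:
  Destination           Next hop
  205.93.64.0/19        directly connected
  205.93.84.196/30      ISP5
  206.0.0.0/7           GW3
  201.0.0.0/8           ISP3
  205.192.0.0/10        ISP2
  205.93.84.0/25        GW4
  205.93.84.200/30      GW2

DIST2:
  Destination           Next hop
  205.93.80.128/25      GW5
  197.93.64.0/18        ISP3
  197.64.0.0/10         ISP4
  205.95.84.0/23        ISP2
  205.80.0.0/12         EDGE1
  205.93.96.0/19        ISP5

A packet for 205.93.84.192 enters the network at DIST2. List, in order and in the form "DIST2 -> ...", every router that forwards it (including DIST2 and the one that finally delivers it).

DIST2 -> EDGE1

At DIST2: longest match for 205.93.84.192 is 205.80.0.0/12 -> EDGE1
At EDGE1: longest match for 205.93.84.192 is 205.93.64.0/19 -> directly connected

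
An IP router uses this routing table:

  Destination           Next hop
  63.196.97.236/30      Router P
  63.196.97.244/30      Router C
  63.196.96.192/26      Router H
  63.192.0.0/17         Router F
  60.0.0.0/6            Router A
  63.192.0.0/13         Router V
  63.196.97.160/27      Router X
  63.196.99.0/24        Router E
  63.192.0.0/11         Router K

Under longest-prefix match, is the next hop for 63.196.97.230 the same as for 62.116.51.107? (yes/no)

no

63.196.97.230: longest match 63.192.0.0/13 -> Router V
62.116.51.107: longest match 60.0.0.0/6 -> Router A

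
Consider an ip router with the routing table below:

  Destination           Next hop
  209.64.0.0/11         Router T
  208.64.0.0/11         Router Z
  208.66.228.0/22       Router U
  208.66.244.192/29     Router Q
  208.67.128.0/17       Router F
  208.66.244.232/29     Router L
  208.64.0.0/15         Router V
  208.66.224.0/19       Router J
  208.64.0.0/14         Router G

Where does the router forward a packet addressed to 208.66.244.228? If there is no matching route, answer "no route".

Routes whose prefix contains 208.66.244.228:
  208.64.0.0/11 (208.64.0.0 - 208.95.255.255) -> Router Z
  208.64.0.0/14 (208.64.0.0 - 208.67.255.255) -> Router G
  208.66.224.0/19 (208.66.224.0 - 208.66.255.255) -> Router J
More-specific entries that do NOT match:
  208.66.244.192/29 (208.66.244.192 - 208.66.244.199) does not contain 208.66.244.228
  208.66.244.232/29 (208.66.244.232 - 208.66.244.239) does not contain 208.66.244.228
  208.66.228.0/22 (208.66.228.0 - 208.66.231.255) does not contain 208.66.244.228
Longest matching prefix is /19 -> next hop Router J.

Router J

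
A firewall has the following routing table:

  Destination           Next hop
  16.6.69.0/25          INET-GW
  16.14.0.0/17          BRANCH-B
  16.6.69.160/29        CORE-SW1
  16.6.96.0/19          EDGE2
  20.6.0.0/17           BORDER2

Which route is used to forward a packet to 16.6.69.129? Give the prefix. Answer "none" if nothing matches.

none

16.6.69.129 is outside every listed prefix and there is no default route.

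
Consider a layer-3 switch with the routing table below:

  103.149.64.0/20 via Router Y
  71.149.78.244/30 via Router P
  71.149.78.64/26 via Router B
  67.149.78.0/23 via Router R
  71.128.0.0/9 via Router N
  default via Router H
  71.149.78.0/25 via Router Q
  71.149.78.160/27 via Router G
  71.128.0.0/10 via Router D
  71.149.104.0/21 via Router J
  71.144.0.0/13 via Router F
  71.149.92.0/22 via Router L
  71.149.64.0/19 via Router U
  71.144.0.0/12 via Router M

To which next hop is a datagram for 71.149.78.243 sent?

Router U

Routes whose prefix contains 71.149.78.243:
  0.0.0.0/0 (default, matches everything) -> Router H
  71.128.0.0/9 (71.128.0.0 - 71.255.255.255) -> Router N
  71.128.0.0/10 (71.128.0.0 - 71.191.255.255) -> Router D
  71.144.0.0/12 (71.144.0.0 - 71.159.255.255) -> Router M
  71.144.0.0/13 (71.144.0.0 - 71.151.255.255) -> Router F
  71.149.64.0/19 (71.149.64.0 - 71.149.95.255) -> Router U
More-specific entries that do NOT match:
  71.149.78.244/30 (71.149.78.244 - 71.149.78.247) does not contain 71.149.78.243
  71.149.78.160/27 (71.149.78.160 - 71.149.78.191) does not contain 71.149.78.243
  71.149.78.64/26 (71.149.78.64 - 71.149.78.127) does not contain 71.149.78.243
  71.149.78.0/25 (71.149.78.0 - 71.149.78.127) does not contain 71.149.78.243
  67.149.78.0/23 (67.149.78.0 - 67.149.79.255) does not contain 71.149.78.243
  71.149.92.0/22 (71.149.92.0 - 71.149.95.255) does not contain 71.149.78.243
  71.149.104.0/21 (71.149.104.0 - 71.149.111.255) does not contain 71.149.78.243
  103.149.64.0/20 (103.149.64.0 - 103.149.79.255) does not contain 71.149.78.243
Longest matching prefix is /19 -> next hop Router U.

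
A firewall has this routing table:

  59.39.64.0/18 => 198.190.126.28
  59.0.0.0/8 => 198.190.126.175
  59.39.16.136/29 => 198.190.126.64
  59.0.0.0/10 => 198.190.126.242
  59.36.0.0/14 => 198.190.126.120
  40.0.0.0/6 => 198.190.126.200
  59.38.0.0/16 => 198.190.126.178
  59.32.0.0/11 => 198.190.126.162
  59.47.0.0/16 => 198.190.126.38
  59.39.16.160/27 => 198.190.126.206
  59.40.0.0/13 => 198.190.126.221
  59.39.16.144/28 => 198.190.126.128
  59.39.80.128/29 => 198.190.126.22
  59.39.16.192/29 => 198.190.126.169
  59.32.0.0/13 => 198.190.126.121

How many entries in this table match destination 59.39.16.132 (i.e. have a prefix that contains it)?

5

Prefixes containing 59.39.16.132:
  59.0.0.0/8 (59.0.0.0 - 59.255.255.255)
  59.0.0.0/10 (59.0.0.0 - 59.63.255.255)
  59.32.0.0/11 (59.32.0.0 - 59.63.255.255)
  59.32.0.0/13 (59.32.0.0 - 59.39.255.255)
  59.36.0.0/14 (59.36.0.0 - 59.39.255.255)
Total matching entries: 5.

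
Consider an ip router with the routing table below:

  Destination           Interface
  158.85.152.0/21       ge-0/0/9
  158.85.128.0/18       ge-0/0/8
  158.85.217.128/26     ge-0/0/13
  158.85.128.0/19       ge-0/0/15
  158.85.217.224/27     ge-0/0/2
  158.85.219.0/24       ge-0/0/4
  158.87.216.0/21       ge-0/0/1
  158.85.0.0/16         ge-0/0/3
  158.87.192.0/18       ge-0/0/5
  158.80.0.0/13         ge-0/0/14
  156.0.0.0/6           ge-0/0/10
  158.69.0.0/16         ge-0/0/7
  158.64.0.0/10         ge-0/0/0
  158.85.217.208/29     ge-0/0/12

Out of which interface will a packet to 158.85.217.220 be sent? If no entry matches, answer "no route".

Routes whose prefix contains 158.85.217.220:
  156.0.0.0/6 (156.0.0.0 - 159.255.255.255) -> ge-0/0/10
  158.64.0.0/10 (158.64.0.0 - 158.127.255.255) -> ge-0/0/0
  158.80.0.0/13 (158.80.0.0 - 158.87.255.255) -> ge-0/0/14
  158.85.0.0/16 (158.85.0.0 - 158.85.255.255) -> ge-0/0/3
More-specific entries that do NOT match:
  158.85.217.208/29 (158.85.217.208 - 158.85.217.215) does not contain 158.85.217.220
  158.85.217.224/27 (158.85.217.224 - 158.85.217.255) does not contain 158.85.217.220
  158.85.217.128/26 (158.85.217.128 - 158.85.217.191) does not contain 158.85.217.220
  158.85.219.0/24 (158.85.219.0 - 158.85.219.255) does not contain 158.85.217.220
  158.85.152.0/21 (158.85.152.0 - 158.85.159.255) does not contain 158.85.217.220
  158.87.216.0/21 (158.87.216.0 - 158.87.223.255) does not contain 158.85.217.220
  158.85.128.0/19 (158.85.128.0 - 158.85.159.255) does not contain 158.85.217.220
  158.85.128.0/18 (158.85.128.0 - 158.85.191.255) does not contain 158.85.217.220
  158.87.192.0/18 (158.87.192.0 - 158.87.255.255) does not contain 158.85.217.220
Longest matching prefix is /16 -> interface ge-0/0/3.

ge-0/0/3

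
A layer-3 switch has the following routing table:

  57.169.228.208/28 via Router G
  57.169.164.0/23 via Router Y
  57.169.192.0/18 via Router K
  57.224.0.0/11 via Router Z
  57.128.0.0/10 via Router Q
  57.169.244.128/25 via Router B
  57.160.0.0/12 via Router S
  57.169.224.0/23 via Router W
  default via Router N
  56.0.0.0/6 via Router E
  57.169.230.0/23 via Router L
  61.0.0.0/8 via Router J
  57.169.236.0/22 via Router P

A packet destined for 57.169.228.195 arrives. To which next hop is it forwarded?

Routes whose prefix contains 57.169.228.195:
  0.0.0.0/0 (default, matches everything) -> Router N
  56.0.0.0/6 (56.0.0.0 - 59.255.255.255) -> Router E
  57.128.0.0/10 (57.128.0.0 - 57.191.255.255) -> Router Q
  57.160.0.0/12 (57.160.0.0 - 57.175.255.255) -> Router S
  57.169.192.0/18 (57.169.192.0 - 57.169.255.255) -> Router K
More-specific entries that do NOT match:
  57.169.228.208/28 (57.169.228.208 - 57.169.228.223) does not contain 57.169.228.195
  57.169.244.128/25 (57.169.244.128 - 57.169.244.255) does not contain 57.169.228.195
  57.169.164.0/23 (57.169.164.0 - 57.169.165.255) does not contain 57.169.228.195
  57.169.224.0/23 (57.169.224.0 - 57.169.225.255) does not contain 57.169.228.195
  57.169.230.0/23 (57.169.230.0 - 57.169.231.255) does not contain 57.169.228.195
  57.169.236.0/22 (57.169.236.0 - 57.169.239.255) does not contain 57.169.228.195
Longest matching prefix is /18 -> next hop Router K.

Router K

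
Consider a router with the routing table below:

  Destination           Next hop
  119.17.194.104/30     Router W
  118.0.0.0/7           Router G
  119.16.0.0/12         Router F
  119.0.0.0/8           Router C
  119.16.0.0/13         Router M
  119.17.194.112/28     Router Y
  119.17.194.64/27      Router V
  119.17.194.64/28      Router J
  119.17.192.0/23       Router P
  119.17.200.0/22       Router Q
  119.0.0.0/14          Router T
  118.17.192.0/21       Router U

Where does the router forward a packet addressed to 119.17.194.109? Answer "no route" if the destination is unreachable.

Routes whose prefix contains 119.17.194.109:
  118.0.0.0/7 (118.0.0.0 - 119.255.255.255) -> Router G
  119.0.0.0/8 (119.0.0.0 - 119.255.255.255) -> Router C
  119.16.0.0/12 (119.16.0.0 - 119.31.255.255) -> Router F
  119.16.0.0/13 (119.16.0.0 - 119.23.255.255) -> Router M
More-specific entries that do NOT match:
  119.17.194.104/30 (119.17.194.104 - 119.17.194.107) does not contain 119.17.194.109
  119.17.194.112/28 (119.17.194.112 - 119.17.194.127) does not contain 119.17.194.109
  119.17.194.64/28 (119.17.194.64 - 119.17.194.79) does not contain 119.17.194.109
  119.17.194.64/27 (119.17.194.64 - 119.17.194.95) does not contain 119.17.194.109
  119.17.192.0/23 (119.17.192.0 - 119.17.193.255) does not contain 119.17.194.109
  119.17.200.0/22 (119.17.200.0 - 119.17.203.255) does not contain 119.17.194.109
  118.17.192.0/21 (118.17.192.0 - 118.17.199.255) does not contain 119.17.194.109
  119.0.0.0/14 (119.0.0.0 - 119.3.255.255) does not contain 119.17.194.109
Longest matching prefix is /13 -> next hop Router M.

Router M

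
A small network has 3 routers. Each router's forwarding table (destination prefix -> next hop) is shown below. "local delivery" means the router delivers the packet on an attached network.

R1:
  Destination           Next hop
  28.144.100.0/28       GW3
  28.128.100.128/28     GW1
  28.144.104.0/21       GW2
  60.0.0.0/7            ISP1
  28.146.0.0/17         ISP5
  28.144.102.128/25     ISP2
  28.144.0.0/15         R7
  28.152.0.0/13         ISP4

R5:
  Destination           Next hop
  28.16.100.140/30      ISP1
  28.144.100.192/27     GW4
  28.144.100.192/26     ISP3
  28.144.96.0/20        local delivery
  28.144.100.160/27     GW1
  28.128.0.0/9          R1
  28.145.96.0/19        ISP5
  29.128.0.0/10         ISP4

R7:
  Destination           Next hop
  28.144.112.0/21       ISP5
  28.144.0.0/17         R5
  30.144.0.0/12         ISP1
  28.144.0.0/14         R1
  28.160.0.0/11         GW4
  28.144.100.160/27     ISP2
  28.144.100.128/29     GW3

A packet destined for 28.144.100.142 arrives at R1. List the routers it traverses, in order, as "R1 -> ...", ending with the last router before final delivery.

At R1: longest match for 28.144.100.142 is 28.144.0.0/15 -> R7
At R7: longest match for 28.144.100.142 is 28.144.0.0/17 -> R5
At R5: longest match for 28.144.100.142 is 28.144.96.0/20 -> local delivery

R1 -> R7 -> R5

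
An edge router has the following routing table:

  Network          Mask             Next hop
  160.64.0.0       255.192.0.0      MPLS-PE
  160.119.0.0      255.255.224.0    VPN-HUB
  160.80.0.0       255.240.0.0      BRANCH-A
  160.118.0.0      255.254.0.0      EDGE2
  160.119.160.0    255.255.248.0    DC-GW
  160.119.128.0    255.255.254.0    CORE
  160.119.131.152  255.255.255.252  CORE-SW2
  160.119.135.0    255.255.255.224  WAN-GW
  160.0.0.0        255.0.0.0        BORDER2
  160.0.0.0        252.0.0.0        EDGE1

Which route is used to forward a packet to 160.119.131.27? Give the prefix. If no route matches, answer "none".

Entries matching 160.119.131.27:
  160.0.0.0/6 (160.0.0.0 - 163.255.255.255)
  160.0.0.0/8 (160.0.0.0 - 160.255.255.255)
  160.64.0.0/10 (160.64.0.0 - 160.127.255.255)
  160.118.0.0/15 (160.118.0.0 - 160.119.255.255)
Most specific is 160.118.0.0/15.

160.118.0.0/15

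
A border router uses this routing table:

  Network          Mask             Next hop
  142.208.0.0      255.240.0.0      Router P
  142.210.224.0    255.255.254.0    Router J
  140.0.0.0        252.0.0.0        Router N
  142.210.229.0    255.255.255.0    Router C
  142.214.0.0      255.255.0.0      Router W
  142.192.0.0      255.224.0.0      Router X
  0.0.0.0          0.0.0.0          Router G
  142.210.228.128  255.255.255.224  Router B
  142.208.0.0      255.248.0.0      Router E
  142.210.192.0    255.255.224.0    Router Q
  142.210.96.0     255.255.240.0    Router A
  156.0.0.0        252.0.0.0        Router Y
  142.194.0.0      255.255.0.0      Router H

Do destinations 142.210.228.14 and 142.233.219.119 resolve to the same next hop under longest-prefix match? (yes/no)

142.210.228.14: longest match 142.208.0.0/13 -> Router E
142.233.219.119: longest match 140.0.0.0/6 -> Router N

no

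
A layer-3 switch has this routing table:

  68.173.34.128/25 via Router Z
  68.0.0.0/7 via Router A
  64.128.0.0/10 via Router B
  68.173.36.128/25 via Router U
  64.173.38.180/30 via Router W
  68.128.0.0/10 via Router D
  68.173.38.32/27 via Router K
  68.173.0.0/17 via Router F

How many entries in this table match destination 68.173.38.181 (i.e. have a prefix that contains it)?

3

Prefixes containing 68.173.38.181:
  68.0.0.0/7 (68.0.0.0 - 69.255.255.255)
  68.128.0.0/10 (68.128.0.0 - 68.191.255.255)
  68.173.0.0/17 (68.173.0.0 - 68.173.127.255)
Total matching entries: 3.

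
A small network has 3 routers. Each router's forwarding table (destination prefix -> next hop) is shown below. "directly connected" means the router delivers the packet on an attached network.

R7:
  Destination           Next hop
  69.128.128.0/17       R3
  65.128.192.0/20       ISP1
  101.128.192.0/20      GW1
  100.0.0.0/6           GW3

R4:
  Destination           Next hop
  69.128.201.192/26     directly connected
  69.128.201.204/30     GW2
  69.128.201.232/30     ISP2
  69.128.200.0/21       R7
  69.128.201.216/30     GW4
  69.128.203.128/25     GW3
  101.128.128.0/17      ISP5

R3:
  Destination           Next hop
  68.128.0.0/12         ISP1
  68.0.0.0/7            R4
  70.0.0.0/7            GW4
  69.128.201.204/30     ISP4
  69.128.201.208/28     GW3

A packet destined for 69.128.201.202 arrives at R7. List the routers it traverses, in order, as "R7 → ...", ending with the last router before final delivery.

At R7: longest match for 69.128.201.202 is 69.128.128.0/17 -> R3
At R3: longest match for 69.128.201.202 is 68.0.0.0/7 -> R4
At R4: longest match for 69.128.201.202 is 69.128.201.192/26 -> directly connected

R7 → R3 → R4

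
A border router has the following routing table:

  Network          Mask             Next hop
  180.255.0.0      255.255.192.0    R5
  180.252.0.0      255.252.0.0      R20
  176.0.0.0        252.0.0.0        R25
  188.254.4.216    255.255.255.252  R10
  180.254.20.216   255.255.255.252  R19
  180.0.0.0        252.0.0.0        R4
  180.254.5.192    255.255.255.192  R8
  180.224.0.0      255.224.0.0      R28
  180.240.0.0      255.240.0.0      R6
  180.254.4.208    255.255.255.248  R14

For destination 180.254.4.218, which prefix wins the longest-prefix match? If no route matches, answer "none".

180.252.0.0/14

Entries matching 180.254.4.218:
  180.0.0.0/6 (180.0.0.0 - 183.255.255.255)
  180.224.0.0/11 (180.224.0.0 - 180.255.255.255)
  180.240.0.0/12 (180.240.0.0 - 180.255.255.255)
  180.252.0.0/14 (180.252.0.0 - 180.255.255.255)
Most specific is 180.252.0.0/14.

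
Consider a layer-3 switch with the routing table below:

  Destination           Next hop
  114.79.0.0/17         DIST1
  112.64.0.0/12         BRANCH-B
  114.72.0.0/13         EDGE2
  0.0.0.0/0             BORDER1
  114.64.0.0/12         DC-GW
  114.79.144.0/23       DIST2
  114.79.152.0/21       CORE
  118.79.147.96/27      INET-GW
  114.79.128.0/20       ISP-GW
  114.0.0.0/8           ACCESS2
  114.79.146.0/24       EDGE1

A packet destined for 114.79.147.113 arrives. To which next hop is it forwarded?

Routes whose prefix contains 114.79.147.113:
  0.0.0.0/0 (default, matches everything) -> BORDER1
  114.0.0.0/8 (114.0.0.0 - 114.255.255.255) -> ACCESS2
  114.64.0.0/12 (114.64.0.0 - 114.79.255.255) -> DC-GW
  114.72.0.0/13 (114.72.0.0 - 114.79.255.255) -> EDGE2
More-specific entries that do NOT match:
  118.79.147.96/27 (118.79.147.96 - 118.79.147.127) does not contain 114.79.147.113
  114.79.146.0/24 (114.79.146.0 - 114.79.146.255) does not contain 114.79.147.113
  114.79.144.0/23 (114.79.144.0 - 114.79.145.255) does not contain 114.79.147.113
  114.79.152.0/21 (114.79.152.0 - 114.79.159.255) does not contain 114.79.147.113
  114.79.128.0/20 (114.79.128.0 - 114.79.143.255) does not contain 114.79.147.113
  114.79.0.0/17 (114.79.0.0 - 114.79.127.255) does not contain 114.79.147.113
Longest matching prefix is /13 -> next hop EDGE2.

EDGE2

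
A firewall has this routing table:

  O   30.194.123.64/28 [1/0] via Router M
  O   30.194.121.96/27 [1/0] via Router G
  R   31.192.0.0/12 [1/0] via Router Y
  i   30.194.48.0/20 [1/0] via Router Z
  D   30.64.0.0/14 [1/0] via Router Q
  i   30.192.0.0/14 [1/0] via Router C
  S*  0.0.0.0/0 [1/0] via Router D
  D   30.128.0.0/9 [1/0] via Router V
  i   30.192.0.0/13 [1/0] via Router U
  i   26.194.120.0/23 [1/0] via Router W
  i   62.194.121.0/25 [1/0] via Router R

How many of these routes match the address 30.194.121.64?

4

Prefixes containing 30.194.121.64:
  0.0.0.0/0 (default, matches everything)
  30.128.0.0/9 (30.128.0.0 - 30.255.255.255)
  30.192.0.0/13 (30.192.0.0 - 30.199.255.255)
  30.192.0.0/14 (30.192.0.0 - 30.195.255.255)
Total matching entries: 4.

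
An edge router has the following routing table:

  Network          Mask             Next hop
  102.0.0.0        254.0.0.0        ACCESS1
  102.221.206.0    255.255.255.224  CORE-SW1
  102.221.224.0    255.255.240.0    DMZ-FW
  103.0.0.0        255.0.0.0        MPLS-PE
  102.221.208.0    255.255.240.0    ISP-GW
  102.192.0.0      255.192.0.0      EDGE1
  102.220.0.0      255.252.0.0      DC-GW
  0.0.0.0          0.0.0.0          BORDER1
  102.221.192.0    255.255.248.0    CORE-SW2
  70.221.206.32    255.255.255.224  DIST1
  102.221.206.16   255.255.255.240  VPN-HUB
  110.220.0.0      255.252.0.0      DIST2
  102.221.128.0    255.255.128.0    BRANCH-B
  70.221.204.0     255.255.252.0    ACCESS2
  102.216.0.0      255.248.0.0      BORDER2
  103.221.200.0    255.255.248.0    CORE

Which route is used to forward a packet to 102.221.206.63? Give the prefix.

102.221.128.0/17

Entries matching 102.221.206.63:
  0.0.0.0/0 (default, matches everything)
  102.0.0.0/7 (102.0.0.0 - 103.255.255.255)
  102.192.0.0/10 (102.192.0.0 - 102.255.255.255)
  102.216.0.0/13 (102.216.0.0 - 102.223.255.255)
  102.220.0.0/14 (102.220.0.0 - 102.223.255.255)
  102.221.128.0/17 (102.221.128.0 - 102.221.255.255)
Most specific is 102.221.128.0/17.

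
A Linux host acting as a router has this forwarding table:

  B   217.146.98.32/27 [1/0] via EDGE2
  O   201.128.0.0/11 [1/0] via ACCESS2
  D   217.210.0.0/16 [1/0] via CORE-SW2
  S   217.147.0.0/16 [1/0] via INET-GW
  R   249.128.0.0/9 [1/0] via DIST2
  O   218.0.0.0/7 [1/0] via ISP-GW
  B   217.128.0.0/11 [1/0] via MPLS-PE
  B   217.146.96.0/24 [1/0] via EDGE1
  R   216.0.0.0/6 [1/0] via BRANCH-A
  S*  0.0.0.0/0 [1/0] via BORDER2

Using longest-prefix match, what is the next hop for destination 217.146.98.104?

MPLS-PE

Routes whose prefix contains 217.146.98.104:
  0.0.0.0/0 (default, matches everything) -> BORDER2
  216.0.0.0/6 (216.0.0.0 - 219.255.255.255) -> BRANCH-A
  217.128.0.0/11 (217.128.0.0 - 217.159.255.255) -> MPLS-PE
More-specific entries that do NOT match:
  217.146.98.32/27 (217.146.98.32 - 217.146.98.63) does not contain 217.146.98.104
  217.146.96.0/24 (217.146.96.0 - 217.146.96.255) does not contain 217.146.98.104
  217.210.0.0/16 (217.210.0.0 - 217.210.255.255) does not contain 217.146.98.104
  217.147.0.0/16 (217.147.0.0 - 217.147.255.255) does not contain 217.146.98.104
Longest matching prefix is /11 -> next hop MPLS-PE.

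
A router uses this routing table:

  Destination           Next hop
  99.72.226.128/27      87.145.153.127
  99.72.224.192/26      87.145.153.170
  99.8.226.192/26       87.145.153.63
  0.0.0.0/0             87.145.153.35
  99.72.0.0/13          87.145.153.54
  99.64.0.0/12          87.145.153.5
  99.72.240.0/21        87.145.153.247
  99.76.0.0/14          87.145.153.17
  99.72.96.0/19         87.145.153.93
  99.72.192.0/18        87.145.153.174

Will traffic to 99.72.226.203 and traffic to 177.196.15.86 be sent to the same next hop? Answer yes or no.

no

99.72.226.203: longest match 99.72.192.0/18 -> 87.145.153.174
177.196.15.86: longest match 0.0.0.0/0 -> 87.145.153.35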